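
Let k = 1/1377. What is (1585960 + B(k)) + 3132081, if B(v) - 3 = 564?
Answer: 4718608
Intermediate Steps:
k = 1/1377 ≈ 0.00072622
B(v) = 567 (B(v) = 3 + 564 = 567)
(1585960 + B(k)) + 3132081 = (1585960 + 567) + 3132081 = 1586527 + 3132081 = 4718608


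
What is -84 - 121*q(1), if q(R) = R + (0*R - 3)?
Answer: 158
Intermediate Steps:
q(R) = -3 + R (q(R) = R + (0 - 3) = R - 3 = -3 + R)
-84 - 121*q(1) = -84 - 121*(-3 + 1) = -84 - 121*(-2) = -84 + 242 = 158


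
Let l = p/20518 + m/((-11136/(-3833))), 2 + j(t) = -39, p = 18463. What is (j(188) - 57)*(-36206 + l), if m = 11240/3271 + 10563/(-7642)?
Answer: 5066163271535830399159/1427880405465984 ≈ 3.5480e+6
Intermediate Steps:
m = 51344507/24996982 (m = 11240*(1/3271) + 10563*(-1/7642) = 11240/3271 - 10563/7642 = 51344507/24996982 ≈ 2.0540)
j(t) = -41 (j(t) = -2 - 39 = -41)
l = 4588746402213017/2855760810931968 (l = 18463/20518 + 51344507/(24996982*((-11136/(-3833)))) = 18463*(1/20518) + 51344507/(24996982*((-11136*(-1/3833)))) = 18463/20518 + 51344507/(24996982*(11136/3833)) = 18463/20518 + (51344507/24996982)*(3833/11136) = 18463/20518 + 196803495331/278366391552 = 4588746402213017/2855760810931968 ≈ 1.6068)
(j(188) - 57)*(-36206 + l) = (-41 - 57)*(-36206 + 4588746402213017/2855760810931968) = -98*(-103391087174200620391/2855760810931968) = 5066163271535830399159/1427880405465984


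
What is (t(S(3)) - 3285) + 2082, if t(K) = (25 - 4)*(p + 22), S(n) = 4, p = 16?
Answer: -405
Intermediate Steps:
t(K) = 798 (t(K) = (25 - 4)*(16 + 22) = 21*38 = 798)
(t(S(3)) - 3285) + 2082 = (798 - 3285) + 2082 = -2487 + 2082 = -405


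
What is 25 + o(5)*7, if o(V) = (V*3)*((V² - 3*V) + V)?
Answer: 1600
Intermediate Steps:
o(V) = 3*V*(V² - 2*V) (o(V) = (3*V)*(V² - 2*V) = 3*V*(V² - 2*V))
25 + o(5)*7 = 25 + (3*5²*(-2 + 5))*7 = 25 + (3*25*3)*7 = 25 + 225*7 = 25 + 1575 = 1600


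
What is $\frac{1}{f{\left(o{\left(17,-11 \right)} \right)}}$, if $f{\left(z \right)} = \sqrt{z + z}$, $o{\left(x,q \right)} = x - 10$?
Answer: $\frac{\sqrt{14}}{14} \approx 0.26726$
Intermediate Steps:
$o{\left(x,q \right)} = -10 + x$
$f{\left(z \right)} = \sqrt{2} \sqrt{z}$ ($f{\left(z \right)} = \sqrt{2 z} = \sqrt{2} \sqrt{z}$)
$\frac{1}{f{\left(o{\left(17,-11 \right)} \right)}} = \frac{1}{\sqrt{2} \sqrt{-10 + 17}} = \frac{1}{\sqrt{2} \sqrt{7}} = \frac{1}{\sqrt{14}} = \frac{\sqrt{14}}{14}$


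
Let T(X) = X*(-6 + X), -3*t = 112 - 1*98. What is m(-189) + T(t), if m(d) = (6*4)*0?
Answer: 448/9 ≈ 49.778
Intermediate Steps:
m(d) = 0 (m(d) = 24*0 = 0)
t = -14/3 (t = -(112 - 1*98)/3 = -(112 - 98)/3 = -1/3*14 = -14/3 ≈ -4.6667)
m(-189) + T(t) = 0 - 14*(-6 - 14/3)/3 = 0 - 14/3*(-32/3) = 0 + 448/9 = 448/9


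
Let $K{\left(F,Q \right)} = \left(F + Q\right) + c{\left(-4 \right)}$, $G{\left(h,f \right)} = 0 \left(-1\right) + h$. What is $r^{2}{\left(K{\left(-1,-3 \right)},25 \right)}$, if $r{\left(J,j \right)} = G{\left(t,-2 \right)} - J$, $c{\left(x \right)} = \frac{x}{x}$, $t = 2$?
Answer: $25$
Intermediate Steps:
$c{\left(x \right)} = 1$
$G{\left(h,f \right)} = h$ ($G{\left(h,f \right)} = 0 + h = h$)
$K{\left(F,Q \right)} = 1 + F + Q$ ($K{\left(F,Q \right)} = \left(F + Q\right) + 1 = 1 + F + Q$)
$r{\left(J,j \right)} = 2 - J$
$r^{2}{\left(K{\left(-1,-3 \right)},25 \right)} = \left(2 - \left(1 - 1 - 3\right)\right)^{2} = \left(2 - -3\right)^{2} = \left(2 + 3\right)^{2} = 5^{2} = 25$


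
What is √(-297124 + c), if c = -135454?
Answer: I*√432578 ≈ 657.71*I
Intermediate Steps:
√(-297124 + c) = √(-297124 - 135454) = √(-432578) = I*√432578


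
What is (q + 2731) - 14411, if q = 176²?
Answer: 19296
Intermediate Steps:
q = 30976
(q + 2731) - 14411 = (30976 + 2731) - 14411 = 33707 - 14411 = 19296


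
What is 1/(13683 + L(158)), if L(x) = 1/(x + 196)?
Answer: 354/4843783 ≈ 7.3083e-5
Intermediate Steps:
L(x) = 1/(196 + x)
1/(13683 + L(158)) = 1/(13683 + 1/(196 + 158)) = 1/(13683 + 1/354) = 1/(4843783/354) = 354/4843783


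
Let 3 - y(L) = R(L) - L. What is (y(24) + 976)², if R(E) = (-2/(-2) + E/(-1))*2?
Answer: 1100401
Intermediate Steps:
R(E) = 2 - 2*E (R(E) = (-2*(-½) + E*(-1))*2 = (1 - E)*2 = 2 - 2*E)
y(L) = 1 + 3*L (y(L) = 3 - ((2 - 2*L) - L) = 3 - (2 - 3*L) = 3 + (-2 + 3*L) = 1 + 3*L)
(y(24) + 976)² = ((1 + 3*24) + 976)² = ((1 + 72) + 976)² = (73 + 976)² = 1049² = 1100401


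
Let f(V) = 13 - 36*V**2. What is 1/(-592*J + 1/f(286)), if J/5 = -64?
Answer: 2944643/557833169919 ≈ 5.2787e-6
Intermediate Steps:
J = -320 (J = 5*(-64) = -320)
1/(-592*J + 1/f(286)) = 1/(-592*(-320) + 1/(13 - 36*286**2)) = 1/(189440 + 1/(13 - 36*81796)) = 1/(189440 + 1/(13 - 2944656)) = 1/(189440 + 1/(-2944643)) = 1/(189440 - 1/2944643) = 1/(557833169919/2944643) = 2944643/557833169919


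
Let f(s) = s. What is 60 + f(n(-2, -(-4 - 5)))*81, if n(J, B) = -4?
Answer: -264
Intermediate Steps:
60 + f(n(-2, -(-4 - 5)))*81 = 60 - 4*81 = 60 - 324 = -264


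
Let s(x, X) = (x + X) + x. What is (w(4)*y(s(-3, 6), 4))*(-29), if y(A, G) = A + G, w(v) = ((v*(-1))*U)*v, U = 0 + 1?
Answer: 1856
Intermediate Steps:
U = 1
w(v) = -v² (w(v) = ((v*(-1))*1)*v = (-v*1)*v = (-v)*v = -v²)
s(x, X) = X + 2*x (s(x, X) = (X + x) + x = X + 2*x)
(w(4)*y(s(-3, 6), 4))*(-29) = ((-1*4²)*((6 + 2*(-3)) + 4))*(-29) = ((-1*16)*((6 - 6) + 4))*(-29) = -16*(0 + 4)*(-29) = -16*4*(-29) = -64*(-29) = 1856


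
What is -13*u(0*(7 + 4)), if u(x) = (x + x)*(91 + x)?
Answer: 0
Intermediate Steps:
u(x) = 2*x*(91 + x) (u(x) = (2*x)*(91 + x) = 2*x*(91 + x))
-13*u(0*(7 + 4)) = -26*0*(7 + 4)*(91 + 0*(7 + 4)) = -26*0*11*(91 + 0*11) = -26*0*(91 + 0) = -26*0*91 = -13*0 = 0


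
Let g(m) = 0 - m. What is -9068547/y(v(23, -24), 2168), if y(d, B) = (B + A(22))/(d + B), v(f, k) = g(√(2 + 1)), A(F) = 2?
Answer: -9830304948/1085 + 9068547*√3/2170 ≈ -9.0529e+6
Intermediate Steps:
g(m) = -m
v(f, k) = -√3 (v(f, k) = -√(2 + 1) = -√3)
y(d, B) = (2 + B)/(B + d) (y(d, B) = (B + 2)/(d + B) = (2 + B)/(B + d))
-9068547/y(v(23, -24), 2168) = -9068547*(2168 - √3)/(2 + 2168) = -(9830304948/1085 - 9068547*√3/2170) = -9068547*(1084/1085 - √3/2170) = -9830304948/1085 + 9068547*√3/2170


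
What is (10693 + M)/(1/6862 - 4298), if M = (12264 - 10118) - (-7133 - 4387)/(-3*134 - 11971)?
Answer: -1089997320074/364915342375 ≈ -2.9870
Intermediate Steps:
M = 26540938/12373 (M = 2146 - (-11520)/(-402 - 11971) = 2146 - (-11520)/(-12373) = 2146 - (-11520)*(-1)/12373 = 2146 - 1*11520/12373 = 2146 - 11520/12373 = 26540938/12373 ≈ 2145.1)
(10693 + M)/(1/6862 - 4298) = (10693 + 26540938/12373)/(1/6862 - 4298) = 158845427/(12373*(1/6862 - 4298)) = 158845427/(12373*(-29492875/6862)) = (158845427/12373)*(-6862/29492875) = -1089997320074/364915342375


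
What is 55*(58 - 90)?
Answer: -1760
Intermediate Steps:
55*(58 - 90) = 55*(-32) = -1760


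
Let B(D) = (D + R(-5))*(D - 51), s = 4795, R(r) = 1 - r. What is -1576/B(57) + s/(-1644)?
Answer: -5357/756 ≈ -7.0860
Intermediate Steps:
B(D) = (-51 + D)*(6 + D) (B(D) = (D + (1 - 1*(-5)))*(D - 51) = (D + (1 + 5))*(-51 + D) = (D + 6)*(-51 + D) = (6 + D)*(-51 + D) = (-51 + D)*(6 + D))
-1576/B(57) + s/(-1644) = -1576/(-306 + 57² - 45*57) + 4795/(-1644) = -1576/(-306 + 3249 - 2565) + 4795*(-1/1644) = -1576/378 - 35/12 = -1576*1/378 - 35/12 = -788/189 - 35/12 = -5357/756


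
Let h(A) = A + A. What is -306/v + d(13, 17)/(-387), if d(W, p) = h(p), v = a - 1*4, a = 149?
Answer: -123352/56115 ≈ -2.1982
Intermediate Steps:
h(A) = 2*A
v = 145 (v = 149 - 1*4 = 149 - 4 = 145)
d(W, p) = 2*p
-306/v + d(13, 17)/(-387) = -306/145 + (2*17)/(-387) = -306*1/145 + 34*(-1/387) = -306/145 - 34/387 = -123352/56115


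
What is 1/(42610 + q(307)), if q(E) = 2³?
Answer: 1/42618 ≈ 2.3464e-5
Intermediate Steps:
q(E) = 8
1/(42610 + q(307)) = 1/(42610 + 8) = 1/42618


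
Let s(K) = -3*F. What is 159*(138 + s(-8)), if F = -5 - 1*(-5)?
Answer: 21942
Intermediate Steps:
F = 0 (F = -5 + 5 = 0)
s(K) = 0 (s(K) = -3*0 = 0)
159*(138 + s(-8)) = 159*(138 + 0) = 159*138 = 21942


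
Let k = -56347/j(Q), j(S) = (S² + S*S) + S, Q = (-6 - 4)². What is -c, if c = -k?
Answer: -841/300 ≈ -2.8033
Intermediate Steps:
Q = 100 (Q = (-10)² = 100)
j(S) = S + 2*S² (j(S) = (S² + S²) + S = 2*S² + S = S + 2*S²)
k = -841/300 (k = -56347*1/(100*(1 + 2*100)) = -56347*1/(100*(1 + 200)) = -56347/(100*201) = -56347/20100 = -56347*1/20100 = -841/300 ≈ -2.8033)
c = 841/300 (c = -1*(-841/300) = 841/300 ≈ 2.8033)
-c = -1*841/300 = -841/300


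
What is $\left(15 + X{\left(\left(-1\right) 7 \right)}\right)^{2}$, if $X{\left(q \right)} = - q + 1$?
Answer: $529$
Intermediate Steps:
$X{\left(q \right)} = 1 - q$
$\left(15 + X{\left(\left(-1\right) 7 \right)}\right)^{2} = \left(15 - \left(-1 - 7\right)\right)^{2} = \left(15 + \left(1 - -7\right)\right)^{2} = \left(15 + \left(1 + 7\right)\right)^{2} = \left(15 + 8\right)^{2} = 23^{2} = 529$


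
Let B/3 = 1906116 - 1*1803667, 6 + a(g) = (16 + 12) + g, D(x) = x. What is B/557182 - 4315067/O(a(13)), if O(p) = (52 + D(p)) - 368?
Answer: 2404364025701/156568142 ≈ 15357.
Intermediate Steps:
a(g) = 22 + g (a(g) = -6 + ((16 + 12) + g) = -6 + (28 + g) = 22 + g)
B = 307347 (B = 3*(1906116 - 1*1803667) = 3*(1906116 - 1803667) = 3*102449 = 307347)
O(p) = -316 + p (O(p) = (52 + p) - 368 = -316 + p)
B/557182 - 4315067/O(a(13)) = 307347/557182 - 4315067/(-316 + (22 + 13)) = 307347*(1/557182) - 4315067/(-316 + 35) = 307347/557182 - 4315067/(-281) = 307347/557182 - 4315067*(-1/281) = 307347/557182 + 4315067/281 = 2404364025701/156568142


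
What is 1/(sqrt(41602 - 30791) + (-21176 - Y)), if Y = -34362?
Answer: 694/9150515 - sqrt(10811)/173859785 ≈ 7.5245e-5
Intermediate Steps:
1/(sqrt(41602 - 30791) + (-21176 - Y)) = 1/(sqrt(41602 - 30791) + (-21176 - 1*(-34362))) = 1/(sqrt(10811) + (-21176 + 34362)) = 1/(sqrt(10811) + 13186) = 1/(13186 + sqrt(10811))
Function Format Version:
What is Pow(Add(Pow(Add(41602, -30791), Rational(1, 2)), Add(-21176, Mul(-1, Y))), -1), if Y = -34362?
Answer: Add(Rational(694, 9150515), Mul(Rational(-1, 173859785), Pow(10811, Rational(1, 2)))) ≈ 7.5245e-5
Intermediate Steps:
Pow(Add(Pow(Add(41602, -30791), Rational(1, 2)), Add(-21176, Mul(-1, Y))), -1) = Pow(Add(Pow(Add(41602, -30791), Rational(1, 2)), Add(-21176, Mul(-1, -34362))), -1) = Pow(Add(Pow(10811, Rational(1, 2)), Add(-21176, 34362)), -1) = Pow(Add(Pow(10811, Rational(1, 2)), 13186), -1) = Pow(Add(13186, Pow(10811, Rational(1, 2))), -1)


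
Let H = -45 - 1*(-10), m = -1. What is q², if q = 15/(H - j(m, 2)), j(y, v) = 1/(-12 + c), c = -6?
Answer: 72900/395641 ≈ 0.18426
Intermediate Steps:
j(y, v) = -1/18 (j(y, v) = 1/(-12 - 6) = 1/(-18) = -1/18)
H = -35 (H = -45 + 10 = -35)
q = -270/629 (q = 15/(-35 - 1*(-1/18)) = 15/(-35 + 1/18) = 15/(-629/18) = 15*(-18/629) = -270/629 ≈ -0.42925)
q² = (-270/629)² = 72900/395641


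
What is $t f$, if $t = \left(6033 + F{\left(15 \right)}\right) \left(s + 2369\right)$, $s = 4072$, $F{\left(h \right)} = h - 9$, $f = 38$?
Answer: $1478093562$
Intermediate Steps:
$F{\left(h \right)} = -9 + h$ ($F{\left(h \right)} = h - 9 = -9 + h$)
$t = 38897199$ ($t = \left(6033 + \left(-9 + 15\right)\right) \left(4072 + 2369\right) = \left(6033 + 6\right) 6441 = 6039 \cdot 6441 = 38897199$)
$t f = 38897199 \cdot 38 = 1478093562$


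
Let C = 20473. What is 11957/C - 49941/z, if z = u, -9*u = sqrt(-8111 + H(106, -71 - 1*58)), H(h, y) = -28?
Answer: 11957/20473 - 149823*I*sqrt(8139)/2713 ≈ 0.58404 - 4982.1*I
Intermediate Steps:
u = -I*sqrt(8139)/9 (u = -sqrt(-8111 - 28)/9 = -I*sqrt(8139)/9 ≈ -10.024*I)
z = -I*sqrt(8139)/9 ≈ -10.024*I
11957/C - 49941/z = 11957/20473 - 49941*3*I*sqrt(8139)/2713 = 11957*(1/20473) - 149823*I*sqrt(8139)/2713 = 11957/20473 - 149823*I*sqrt(8139)/2713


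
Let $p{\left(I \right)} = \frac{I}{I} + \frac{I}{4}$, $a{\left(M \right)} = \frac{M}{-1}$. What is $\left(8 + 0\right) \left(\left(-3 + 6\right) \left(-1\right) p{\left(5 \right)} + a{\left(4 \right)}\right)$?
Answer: $-86$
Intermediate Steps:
$a{\left(M \right)} = - M$ ($a{\left(M \right)} = M \left(-1\right) = - M$)
$p{\left(I \right)} = 1 + \frac{I}{4}$ ($p{\left(I \right)} = 1 + I \frac{1}{4} = 1 + \frac{I}{4}$)
$\left(8 + 0\right) \left(\left(-3 + 6\right) \left(-1\right) p{\left(5 \right)} + a{\left(4 \right)}\right) = \left(8 + 0\right) \left(\left(-3 + 6\right) \left(-1\right) \left(1 + \frac{1}{4} \cdot 5\right) - 4\right) = 8 \left(3 \left(-1\right) \left(1 + \frac{5}{4}\right) - 4\right) = 8 \left(\left(-3\right) \frac{9}{4} - 4\right) = 8 \left(- \frac{27}{4} - 4\right) = 8 \left(- \frac{43}{4}\right) = -86$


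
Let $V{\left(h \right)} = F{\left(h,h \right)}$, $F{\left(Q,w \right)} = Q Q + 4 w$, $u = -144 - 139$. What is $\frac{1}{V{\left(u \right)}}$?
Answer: $\frac{1}{78957} \approx 1.2665 \cdot 10^{-5}$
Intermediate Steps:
$u = -283$ ($u = -144 - 139 = -283$)
$F{\left(Q,w \right)} = Q^{2} + 4 w$
$V{\left(h \right)} = h^{2} + 4 h$
$\frac{1}{V{\left(u \right)}} = \frac{1}{\left(-283\right) \left(4 - 283\right)} = \frac{1}{\left(-283\right) \left(-279\right)} = \frac{1}{78957}$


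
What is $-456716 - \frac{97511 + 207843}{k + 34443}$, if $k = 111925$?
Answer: $- \frac{33424456421}{73184} \approx -4.5672 \cdot 10^{5}$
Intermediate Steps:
$-456716 - \frac{97511 + 207843}{k + 34443} = -456716 - \frac{97511 + 207843}{111925 + 34443} = -456716 - \frac{305354}{146368} = -456716 - 305354 \cdot \frac{1}{146368} = -456716 - \frac{152677}{73184} = - \frac{33424456421}{73184}$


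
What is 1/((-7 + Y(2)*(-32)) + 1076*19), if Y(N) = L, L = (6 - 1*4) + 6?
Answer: 1/20181 ≈ 4.9552e-5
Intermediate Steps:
L = 8 (L = (6 - 4) + 6 = 2 + 6 = 8)
Y(N) = 8
1/((-7 + Y(2)*(-32)) + 1076*19) = 1/((-7 + 8*(-32)) + 1076*19) = 1/((-7 - 256) + 20444) = 1/(-263 + 20444) = 1/20181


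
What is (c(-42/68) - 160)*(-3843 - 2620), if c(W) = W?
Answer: 35294443/34 ≈ 1.0381e+6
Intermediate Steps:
(c(-42/68) - 160)*(-3843 - 2620) = (-42/68 - 160)*(-3843 - 2620) = (-42*1/68 - 160)*(-6463) = (-21/34 - 160)*(-6463) = -5461/34*(-6463) = 35294443/34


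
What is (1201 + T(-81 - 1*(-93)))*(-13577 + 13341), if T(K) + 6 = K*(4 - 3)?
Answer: -284852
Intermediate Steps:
T(K) = -6 + K (T(K) = -6 + K*(4 - 3) = -6 + K*1 = -6 + K)
(1201 + T(-81 - 1*(-93)))*(-13577 + 13341) = (1201 + (-6 + (-81 - 1*(-93))))*(-13577 + 13341) = (1201 + (-6 + (-81 + 93)))*(-236) = (1201 + (-6 + 12))*(-236) = (1201 + 6)*(-236) = 1207*(-236) = -284852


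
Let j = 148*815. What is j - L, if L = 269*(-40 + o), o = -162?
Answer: 174958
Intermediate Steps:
L = -54338 (L = 269*(-40 - 162) = 269*(-202) = -54338)
j = 120620
j - L = 120620 - 1*(-54338) = 120620 + 54338 = 174958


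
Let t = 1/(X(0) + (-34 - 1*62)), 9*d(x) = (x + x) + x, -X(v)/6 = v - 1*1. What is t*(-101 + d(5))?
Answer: 149/135 ≈ 1.1037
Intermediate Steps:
X(v) = 6 - 6*v (X(v) = -6*(v - 1*1) = -6*(v - 1) = -6*(-1 + v) = 6 - 6*v)
d(x) = x/3 (d(x) = ((x + x) + x)/9 = (2*x + x)/9 = (3*x)/9 = x/3)
t = -1/90 (t = 1/((6 - 6*0) + (-34 - 1*62)) = 1/((6 + 0) + (-34 - 62)) = 1/(6 - 96) = 1/(-90) = -1/90 ≈ -0.011111)
t*(-101 + d(5)) = -(-101 + (⅓)*5)/90 = -(-101 + 5/3)/90 = -1/90*(-298/3) = 149/135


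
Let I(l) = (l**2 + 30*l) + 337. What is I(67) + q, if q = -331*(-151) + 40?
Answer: 56857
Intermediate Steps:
I(l) = 337 + l**2 + 30*l
q = 50021 (q = 49981 + 40 = 50021)
I(67) + q = (337 + 67**2 + 30*67) + 50021 = (337 + 4489 + 2010) + 50021 = 6836 + 50021 = 56857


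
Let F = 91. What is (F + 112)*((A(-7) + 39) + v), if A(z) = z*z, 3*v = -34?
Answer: 46690/3 ≈ 15563.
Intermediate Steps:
v = -34/3 (v = (⅓)*(-34) = -34/3 ≈ -11.333)
A(z) = z²
(F + 112)*((A(-7) + 39) + v) = (91 + 112)*(((-7)² + 39) - 34/3) = 203*((49 + 39) - 34/3) = 203*(88 - 34/3) = 203*(230/3) = 46690/3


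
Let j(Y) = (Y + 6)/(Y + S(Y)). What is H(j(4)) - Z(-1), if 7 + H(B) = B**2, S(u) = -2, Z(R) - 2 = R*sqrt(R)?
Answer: 16 + I ≈ 16.0 + 1.0*I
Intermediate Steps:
Z(R) = 2 + R**(3/2) (Z(R) = 2 + R*sqrt(R) = 2 + R**(3/2))
j(Y) = (6 + Y)/(-2 + Y) (j(Y) = (Y + 6)/(Y - 2) = (6 + Y)/(-2 + Y))
H(B) = -7 + B**2
H(j(4)) - Z(-1) = (-7 + ((6 + 4)/(-2 + 4))**2) - (2 + (-1)**(3/2)) = (-7 + (10/2)**2) - (2 - I) = (-7 + ((1/2)*10)**2) + (-2 + I) = (-7 + 5**2) + (-2 + I) = (-7 + 25) + (-2 + I) = 18 + (-2 + I) = 16 + I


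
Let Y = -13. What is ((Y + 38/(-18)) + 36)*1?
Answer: 188/9 ≈ 20.889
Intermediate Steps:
((Y + 38/(-18)) + 36)*1 = ((-13 + 38/(-18)) + 36)*1 = ((-13 + 38*(-1/18)) + 36)*1 = ((-13 - 19/9) + 36)*1 = (-136/9 + 36)*1 = (188/9)*1 = 188/9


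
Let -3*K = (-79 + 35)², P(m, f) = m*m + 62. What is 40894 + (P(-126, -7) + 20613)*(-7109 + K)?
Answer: -850163231/3 ≈ -2.8339e+8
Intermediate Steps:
P(m, f) = 62 + m² (P(m, f) = m² + 62 = 62 + m²)
K = -1936/3 (K = -(-79 + 35)²/3 = -⅓*(-44)² = -⅓*1936 = -1936/3 ≈ -645.33)
40894 + (P(-126, -7) + 20613)*(-7109 + K) = 40894 + ((62 + (-126)²) + 20613)*(-7109 - 1936/3) = 40894 + ((62 + 15876) + 20613)*(-23263/3) = 40894 + (15938 + 20613)*(-23263/3) = 40894 + 36551*(-23263/3) = 40894 - 850285913/3 = -850163231/3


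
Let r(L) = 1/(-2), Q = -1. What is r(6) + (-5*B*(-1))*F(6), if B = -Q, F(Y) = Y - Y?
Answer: -½ ≈ -0.50000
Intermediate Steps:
F(Y) = 0
B = 1 (B = -1*(-1) = 1)
r(L) = -½
r(6) + (-5*B*(-1))*F(6) = -½ + (-5*1*(-1))*0 = -½ - 5*(-1)*0 = -½ + 5*0 = -½ + 0 = -½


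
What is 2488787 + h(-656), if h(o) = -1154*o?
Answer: 3245811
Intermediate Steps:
2488787 + h(-656) = 2488787 - 1154*(-656) = 2488787 + 757024 = 3245811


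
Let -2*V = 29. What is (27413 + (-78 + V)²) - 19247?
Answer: 66889/4 ≈ 16722.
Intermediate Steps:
V = -29/2 (V = -½*29 = -29/2 ≈ -14.500)
(27413 + (-78 + V)²) - 19247 = (27413 + (-78 - 29/2)²) - 19247 = (27413 + (-185/2)²) - 19247 = (27413 + 34225/4) - 19247 = 143877/4 - 19247 = 66889/4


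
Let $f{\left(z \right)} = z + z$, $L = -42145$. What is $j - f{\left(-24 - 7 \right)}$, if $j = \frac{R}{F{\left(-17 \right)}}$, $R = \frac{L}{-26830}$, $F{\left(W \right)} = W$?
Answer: $\frac{5647335}{91222} \approx 61.908$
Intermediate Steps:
$R = \frac{8429}{5366}$ ($R = - \frac{42145}{-26830} = \left(-42145\right) \left(- \frac{1}{26830}\right) = \frac{8429}{5366} \approx 1.5708$)
$j = - \frac{8429}{91222}$ ($j = \frac{8429}{5366 \left(-17\right)} = \frac{8429}{5366} \left(- \frac{1}{17}\right) = - \frac{8429}{91222} \approx -0.092401$)
$f{\left(z \right)} = 2 z$
$j - f{\left(-24 - 7 \right)} = - \frac{8429}{91222} - 2 \left(-24 - 7\right) = - \frac{8429}{91222} - 2 \left(-31\right) = - \frac{8429}{91222} - -62 = - \frac{8429}{91222} + 62 = \frac{5647335}{91222}$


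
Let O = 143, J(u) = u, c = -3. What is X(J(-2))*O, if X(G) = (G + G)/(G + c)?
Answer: 572/5 ≈ 114.40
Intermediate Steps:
X(G) = 2*G/(-3 + G) (X(G) = (G + G)/(G - 3) = (2*G)/(-3 + G) = 2*G/(-3 + G))
X(J(-2))*O = (2*(-2)/(-3 - 2))*143 = (2*(-2)/(-5))*143 = (2*(-2)*(-⅕))*143 = (⅘)*143 = 572/5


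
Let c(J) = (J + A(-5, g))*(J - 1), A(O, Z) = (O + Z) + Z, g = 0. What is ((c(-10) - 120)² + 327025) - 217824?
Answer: 111226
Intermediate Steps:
A(O, Z) = O + 2*Z
c(J) = (-1 + J)*(-5 + J) (c(J) = (J + (-5 + 2*0))*(J - 1) = (J + (-5 + 0))*(-1 + J) = (J - 5)*(-1 + J) = (-5 + J)*(-1 + J) = (-1 + J)*(-5 + J))
((c(-10) - 120)² + 327025) - 217824 = (((5 + (-10)² - 6*(-10)) - 120)² + 327025) - 217824 = (((5 + 100 + 60) - 120)² + 327025) - 217824 = ((165 - 120)² + 327025) - 217824 = (45² + 327025) - 217824 = (2025 + 327025) - 217824 = 329050 - 217824 = 111226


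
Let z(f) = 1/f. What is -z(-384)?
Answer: 1/384 ≈ 0.0026042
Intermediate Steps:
-z(-384) = -1/(-384) = -1*(-1/384) = 1/384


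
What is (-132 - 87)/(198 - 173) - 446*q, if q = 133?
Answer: -1483169/25 ≈ -59327.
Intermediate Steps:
(-132 - 87)/(198 - 173) - 446*q = (-132 - 87)/(198 - 173) - 446*133 = -219/25 - 59318 = -1483169/25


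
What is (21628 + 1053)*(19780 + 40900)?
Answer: 1376283080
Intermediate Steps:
(21628 + 1053)*(19780 + 40900) = 22681*60680 = 1376283080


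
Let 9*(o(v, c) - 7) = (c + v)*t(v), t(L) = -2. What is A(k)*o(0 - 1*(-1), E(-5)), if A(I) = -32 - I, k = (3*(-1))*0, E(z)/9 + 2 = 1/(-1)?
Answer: -3680/9 ≈ -408.89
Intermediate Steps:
E(z) = -27 (E(z) = -18 + 9/(-1) = -18 + 9*(-1) = -18 - 9 = -27)
k = 0 (k = -3*0 = 0)
o(v, c) = 7 - 2*c/9 - 2*v/9 (o(v, c) = 7 + ((c + v)*(-2))/9 = 7 + (-2*c - 2*v)/9 = 7 + (-2*c/9 - 2*v/9) = 7 - 2*c/9 - 2*v/9)
A(k)*o(0 - 1*(-1), E(-5)) = (-32 - 1*0)*(7 - 2/9*(-27) - 2*(0 - 1*(-1))/9) = (-32 + 0)*(7 + 6 - 2*(0 + 1)/9) = -32*(7 + 6 - 2/9*1) = -32*(7 + 6 - 2/9) = -32*115/9 = -3680/9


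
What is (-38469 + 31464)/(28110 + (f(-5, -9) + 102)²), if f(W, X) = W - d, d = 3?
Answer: -7005/36946 ≈ -0.18960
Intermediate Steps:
f(W, X) = -3 + W (f(W, X) = W - 1*3 = W - 3 = -3 + W)
(-38469 + 31464)/(28110 + (f(-5, -9) + 102)²) = (-38469 + 31464)/(28110 + ((-3 - 5) + 102)²) = -7005/(28110 + (-8 + 102)²) = -7005/(28110 + 94²) = -7005/(28110 + 8836) = -7005/36946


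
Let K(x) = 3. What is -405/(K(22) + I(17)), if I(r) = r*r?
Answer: -405/292 ≈ -1.3870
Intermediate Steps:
I(r) = r**2
-405/(K(22) + I(17)) = -405/(3 + 17**2) = -405/(3 + 289) = -405/292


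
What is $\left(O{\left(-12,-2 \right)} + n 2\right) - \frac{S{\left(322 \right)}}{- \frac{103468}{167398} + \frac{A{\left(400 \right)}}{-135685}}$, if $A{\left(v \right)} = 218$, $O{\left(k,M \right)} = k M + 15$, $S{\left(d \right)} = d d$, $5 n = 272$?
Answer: $\frac{133925925336032}{799747065} \approx 1.6746 \cdot 10^{5}$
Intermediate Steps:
$n = \frac{272}{5}$ ($n = \frac{1}{5} \cdot 272 = \frac{272}{5} \approx 54.4$)
$S{\left(d \right)} = d^{2}$
$O{\left(k,M \right)} = 15 + M k$ ($O{\left(k,M \right)} = M k + 15 = 15 + M k$)
$\left(O{\left(-12,-2 \right)} + n 2\right) - \frac{S{\left(322 \right)}}{- \frac{103468}{167398} + \frac{A{\left(400 \right)}}{-135685}} = \left(\left(15 - -24\right) + \frac{272}{5} \cdot 2\right) - \frac{322^{2}}{- \frac{103468}{167398} + \frac{218}{-135685}} = \left(\left(15 + 24\right) + \frac{544}{5}\right) - \frac{103684}{\left(-103468\right) \frac{1}{167398} + 218 \left(- \frac{1}{135685}\right)} = \left(39 + \frac{544}{5}\right) - \frac{103684}{- \frac{51734}{83699} - \frac{218}{135685}} = \frac{739}{5} - \frac{103684}{- \frac{639797652}{1032427165}} = \frac{739}{5} - 103684 \left(- \frac{1032427165}{639797652}\right) = \frac{739}{5} - - \frac{26761544543965}{159949413} = \frac{739}{5} + \frac{26761544543965}{159949413} = \frac{133925925336032}{799747065}$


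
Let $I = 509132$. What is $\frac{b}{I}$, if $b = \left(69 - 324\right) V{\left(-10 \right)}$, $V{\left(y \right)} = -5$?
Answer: $\frac{1275}{509132} \approx 0.0025043$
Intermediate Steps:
$b = 1275$ ($b = \left(69 - 324\right) \left(-5\right) = \left(-255\right) \left(-5\right) = 1275$)
$\frac{b}{I} = \frac{1275}{509132}$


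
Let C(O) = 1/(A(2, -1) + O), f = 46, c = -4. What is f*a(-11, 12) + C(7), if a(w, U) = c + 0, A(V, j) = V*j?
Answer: -919/5 ≈ -183.80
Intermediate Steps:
a(w, U) = -4 (a(w, U) = -4 + 0 = -4)
C(O) = 1/(-2 + O) (C(O) = 1/(2*(-1) + O) = 1/(-2 + O))
f*a(-11, 12) + C(7) = 46*(-4) + 1/(-2 + 7) = -184 + 1/5 = -919/5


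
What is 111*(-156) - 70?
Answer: -17386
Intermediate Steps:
111*(-156) - 70 = -17316 - 70 = -17386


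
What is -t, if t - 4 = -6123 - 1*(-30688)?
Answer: -24569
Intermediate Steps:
t = 24569 (t = 4 + (-6123 - 1*(-30688)) = 4 + (-6123 + 30688) = 4 + 24565 = 24569)
-t = -1*24569 = -24569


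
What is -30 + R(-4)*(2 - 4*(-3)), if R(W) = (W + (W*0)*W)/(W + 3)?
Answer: 26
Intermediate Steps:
R(W) = W/(3 + W) (R(W) = (W + 0*W)/(3 + W) = (W + 0)/(3 + W) = W/(3 + W))
-30 + R(-4)*(2 - 4*(-3)) = -30 + (-4/(3 - 4))*(2 - 4*(-3)) = -30 + (-4/(-1))*(2 + 12) = -30 - 4*(-1)*14 = -30 + 4*14 = -30 + 56 = 26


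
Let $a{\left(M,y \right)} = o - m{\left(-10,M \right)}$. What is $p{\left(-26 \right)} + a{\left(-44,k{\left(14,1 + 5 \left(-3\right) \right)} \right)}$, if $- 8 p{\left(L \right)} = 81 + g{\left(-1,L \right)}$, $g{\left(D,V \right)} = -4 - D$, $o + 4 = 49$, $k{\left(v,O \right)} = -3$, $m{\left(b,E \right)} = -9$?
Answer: $\frac{177}{4} \approx 44.25$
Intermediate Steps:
$o = 45$ ($o = -4 + 49 = 45$)
$p{\left(L \right)} = - \frac{39}{4}$ ($p{\left(L \right)} = - \frac{81 - 3}{8} = \left(- \frac{1}{8}\right) 78 = - \frac{39}{4}$)
$a{\left(M,y \right)} = 54$ ($a{\left(M,y \right)} = 45 - -9 = 45 + 9 = 54$)
$p{\left(-26 \right)} + a{\left(-44,k{\left(14,1 + 5 \left(-3\right) \right)} \right)} = - \frac{39}{4} + 54 = \frac{177}{4}$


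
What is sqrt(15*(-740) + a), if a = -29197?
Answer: I*sqrt(40297) ≈ 200.74*I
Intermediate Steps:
sqrt(15*(-740) + a) = sqrt(15*(-740) - 29197) = sqrt(-11100 - 29197) = sqrt(-40297) = I*sqrt(40297)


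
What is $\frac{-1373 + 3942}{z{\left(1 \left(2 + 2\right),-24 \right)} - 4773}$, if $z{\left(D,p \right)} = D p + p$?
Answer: $- \frac{367}{699} \approx -0.52504$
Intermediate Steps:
$z{\left(D,p \right)} = p + D p$
$\frac{-1373 + 3942}{z{\left(1 \left(2 + 2\right),-24 \right)} - 4773} = \frac{-1373 + 3942}{- 24 \left(1 + 1 \left(2 + 2\right)\right) - 4773} = \frac{2569}{- 24 \left(1 + 1 \cdot 4\right) - 4773} = \frac{2569}{- 24 \left(1 + 4\right) - 4773} = \frac{2569}{\left(-24\right) 5 - 4773} = \frac{2569}{-120 - 4773} = \frac{2569}{-4893} = 2569 \left(- \frac{1}{4893}\right) = - \frac{367}{699}$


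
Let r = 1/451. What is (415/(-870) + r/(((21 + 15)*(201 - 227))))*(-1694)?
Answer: 449647429/556452 ≈ 808.06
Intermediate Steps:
r = 1/451 ≈ 0.0022173
(415/(-870) + r/(((21 + 15)*(201 - 227))))*(-1694) = (415/(-870) + 1/(451*(((21 + 15)*(201 - 227)))))*(-1694) = (415*(-1/870) + 1/(451*((36*(-26)))))*(-1694) = (-83/174 + (1/451)/(-936))*(-1694) = (-83/174 + (1/451)*(-1/936))*(-1694) = (-83/174 - 1/422136)*(-1694) = -5839577/12241944*(-1694) = 449647429/556452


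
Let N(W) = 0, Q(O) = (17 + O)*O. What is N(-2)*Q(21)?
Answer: 0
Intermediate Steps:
Q(O) = O*(17 + O)
N(-2)*Q(21) = 0*(21*(17 + 21)) = 0*(21*38) = 0*798 = 0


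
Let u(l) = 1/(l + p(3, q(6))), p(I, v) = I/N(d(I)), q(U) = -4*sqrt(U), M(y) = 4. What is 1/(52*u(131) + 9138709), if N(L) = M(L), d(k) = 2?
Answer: 527/4816099851 ≈ 1.0942e-7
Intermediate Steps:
N(L) = 4
p(I, v) = I/4
u(l) = 1/(3/4 + l) (u(l) = 1/(l + (1/4)*3) = 1/(l + 3/4) = 1/(3/4 + l))
1/(52*u(131) + 9138709) = 1/(52*(4/(3 + 4*131)) + 9138709) = 1/(52*(4/(3 + 524)) + 9138709) = 1/(52*(4/527) + 9138709) = 1/(208/527 + 9138709) = 1/(4816099851/527) = 527/4816099851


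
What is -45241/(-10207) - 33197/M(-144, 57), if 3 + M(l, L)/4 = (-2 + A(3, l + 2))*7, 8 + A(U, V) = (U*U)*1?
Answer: 340651419/408280 ≈ 834.36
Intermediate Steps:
A(U, V) = -8 + U**2 (A(U, V) = -8 + (U*U)*1 = -8 + U**2*1 = -8 + U**2)
M(l, L) = -40 (M(l, L) = -12 + 4*((-2 + (-8 + 3**2))*7) = -12 + 4*((-2 + (-8 + 9))*7) = -12 + 4*((-2 + 1)*7) = -12 + 4*(-1*7) = -12 + 4*(-7) = -12 - 28 = -40)
-45241/(-10207) - 33197/M(-144, 57) = -45241/(-10207) - 33197/(-40) = -45241*(-1/10207) - 33197*(-1/40) = 45241/10207 + 33197/40 = 340651419/408280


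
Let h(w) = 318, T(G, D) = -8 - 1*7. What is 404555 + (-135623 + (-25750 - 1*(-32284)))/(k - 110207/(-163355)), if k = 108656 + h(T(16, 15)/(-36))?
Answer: 7201688200051640/17801557977 ≈ 4.0455e+5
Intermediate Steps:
T(G, D) = -15 (T(G, D) = -8 - 7 = -15)
k = 108974 (k = 108656 + 318 = 108974)
404555 + (-135623 + (-25750 - 1*(-32284)))/(k - 110207/(-163355)) = 404555 + (-135623 + (-25750 - 1*(-32284)))/(108974 - 110207/(-163355)) = 404555 + (-135623 + (-25750 + 32284))/(108974 - 110207*(-1/163355)) = 404555 + (-135623 + 6534)/(108974 + 110207/163355) = 404555 - 129089/17801557977/163355 = 404555 - 129089*163355/17801557977 = 404555 - 21087333595/17801557977 = 7201688200051640/17801557977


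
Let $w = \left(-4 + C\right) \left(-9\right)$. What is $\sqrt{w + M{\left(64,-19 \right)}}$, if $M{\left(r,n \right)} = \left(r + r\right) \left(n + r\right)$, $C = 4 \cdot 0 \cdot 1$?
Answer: $6 \sqrt{161} \approx 76.131$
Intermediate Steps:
$C = 0$ ($C = 0 \cdot 1 = 0$)
$M{\left(r,n \right)} = 2 r \left(n + r\right)$
$w = 36$ ($w = \left(-4 + 0\right) \left(-9\right) = \left(-4\right) \left(-9\right) = 36$)
$\sqrt{w + M{\left(64,-19 \right)}} = \sqrt{36 + 2 \cdot 64 \left(-19 + 64\right)} = \sqrt{36 + 2 \cdot 64 \cdot 45} = \sqrt{36 + 5760} = \sqrt{5796} = 6 \sqrt{161}$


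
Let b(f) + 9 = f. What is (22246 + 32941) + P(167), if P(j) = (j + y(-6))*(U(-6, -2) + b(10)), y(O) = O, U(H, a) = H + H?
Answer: 53416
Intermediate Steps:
U(H, a) = 2*H
b(f) = -9 + f
P(j) = 66 - 11*j (P(j) = (j - 6)*(2*(-6) + (-9 + 10)) = (-6 + j)*(-12 + 1) = (-6 + j)*(-11) = 66 - 11*j)
(22246 + 32941) + P(167) = (22246 + 32941) + (66 - 11*167) = 55187 + (66 - 1837) = 55187 - 1771 = 53416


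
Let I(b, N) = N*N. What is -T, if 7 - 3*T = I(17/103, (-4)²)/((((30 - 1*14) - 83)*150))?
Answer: -35303/15075 ≈ -2.3418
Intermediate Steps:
I(b, N) = N²
T = 35303/15075 (T = 7/3 - ((-4)²)²/(3*(((30 - 1*14) - 83)*150)) = 7/3 - 16²/(3*(((30 - 14) - 83)*150)) = 7/3 - 256/(3*((16 - 83)*150)) = 7/3 - 256/(3*((-67*150))) = 7/3 - 256/(3*(-10050)) = 7/3 - 256*(-1)/(3*10050) = 7/3 - ⅓*(-128/5025) = 7/3 + 128/15075 = 35303/15075 ≈ 2.3418)
-T = -1*35303/15075 = -35303/15075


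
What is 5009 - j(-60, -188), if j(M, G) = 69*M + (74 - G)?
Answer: 8887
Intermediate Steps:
j(M, G) = 74 - G + 69*M
5009 - j(-60, -188) = 5009 - (74 - 1*(-188) + 69*(-60)) = 5009 - (74 + 188 - 4140) = 5009 - 1*(-3878) = 5009 + 3878 = 8887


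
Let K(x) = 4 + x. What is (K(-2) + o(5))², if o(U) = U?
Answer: 49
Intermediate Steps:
(K(-2) + o(5))² = ((4 - 2) + 5)² = (2 + 5)² = 7² = 49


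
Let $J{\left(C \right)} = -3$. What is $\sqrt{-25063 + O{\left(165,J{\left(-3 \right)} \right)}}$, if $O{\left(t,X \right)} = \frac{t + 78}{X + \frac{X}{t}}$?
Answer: $\frac{i \sqrt{692854618}}{166} \approx 158.57 i$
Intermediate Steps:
$O{\left(t,X \right)} = \frac{78 + t}{X + \frac{X}{t}}$
$\sqrt{-25063 + O{\left(165,J{\left(-3 \right)} \right)}} = \sqrt{-25063 + \frac{165 \left(78 + 165\right)}{\left(-3\right) \left(1 + 165\right)}} = \sqrt{-25063 + 165 \left(- \frac{1}{3}\right) \frac{1}{166} \cdot 243} = \sqrt{-25063 - \frac{13365}{166}} = \sqrt{- \frac{4173823}{166}} = \frac{i \sqrt{692854618}}{166}$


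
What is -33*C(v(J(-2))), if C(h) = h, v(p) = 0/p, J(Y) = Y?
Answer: 0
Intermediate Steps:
v(p) = 0
-33*C(v(J(-2))) = -33*0 = 0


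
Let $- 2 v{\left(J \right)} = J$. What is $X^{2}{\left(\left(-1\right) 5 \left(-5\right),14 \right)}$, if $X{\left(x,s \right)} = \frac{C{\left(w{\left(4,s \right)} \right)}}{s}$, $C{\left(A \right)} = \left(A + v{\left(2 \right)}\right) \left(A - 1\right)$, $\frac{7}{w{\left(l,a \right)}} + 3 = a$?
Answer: $\frac{64}{717409} \approx 8.921 \cdot 10^{-5}$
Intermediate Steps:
$w{\left(l,a \right)} = \frac{7}{-3 + a}$
$v{\left(J \right)} = - \frac{J}{2}$
$C{\left(A \right)} = \left(-1 + A\right)^{2}$ ($C{\left(A \right)} = \left(A - 1\right) \left(A - 1\right) = \left(A - 1\right) \left(-1 + A\right) = \left(-1 + A\right) \left(-1 + A\right) = \left(-1 + A\right)^{2}$)
$X{\left(x,s \right)} = \frac{1 - \frac{14}{-3 + s} + \frac{49}{\left(-3 + s\right)^{2}}}{s}$ ($X{\left(x,s \right)} = \frac{1 + \left(\frac{7}{-3 + s}\right)^{2} - 2 \frac{7}{-3 + s}}{s} = \frac{1 + \frac{49}{\left(-3 + s\right)^{2}} - \frac{14}{-3 + s}}{s} = \frac{1 - \frac{14}{-3 + s} + \frac{49}{\left(-3 + s\right)^{2}}}{s}$)
$X^{2}{\left(\left(-1\right) 5 \left(-5\right),14 \right)} = \left(\frac{100 + 14^{2} - 280}{14 \left(9 + 14^{2} - 84\right)}\right)^{2} = \left(\frac{100 + 196 - 280}{14 \left(9 + 196 - 84\right)}\right)^{2} = \left(\frac{1}{14} \cdot \frac{1}{121} \cdot 16\right)^{2} = \left(\frac{8}{847}\right)^{2} = \frac{64}{717409}$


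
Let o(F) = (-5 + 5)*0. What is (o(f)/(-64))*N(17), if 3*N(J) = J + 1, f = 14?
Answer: 0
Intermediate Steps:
N(J) = ⅓ + J/3 (N(J) = (J + 1)/3 = (1 + J)/3 = ⅓ + J/3)
o(F) = 0 (o(F) = 0*0 = 0)
(o(f)/(-64))*N(17) = (0/(-64))*(⅓ + (⅓)*17) = (0*(-1/64))*(⅓ + 17/3) = 0*6 = 0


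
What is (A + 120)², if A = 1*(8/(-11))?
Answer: 1721344/121 ≈ 14226.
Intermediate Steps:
A = -8/11 (A = 1*(8*(-1/11)) = 1*(-8/11) = -8/11 ≈ -0.72727)
(A + 120)² = (-8/11 + 120)² = (1312/11)² = 1721344/121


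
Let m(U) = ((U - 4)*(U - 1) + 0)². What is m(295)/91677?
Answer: 2439828972/30559 ≈ 79840.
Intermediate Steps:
m(U) = (-1 + U)²*(-4 + U)² (m(U) = ((-4 + U)*(-1 + U) + 0)² = ((-1 + U)*(-4 + U) + 0)² = ((-1 + U)*(-4 + U))² = (-1 + U)²*(-4 + U)²)
m(295)/91677 = ((-1 + 295)²*(-4 + 295)²)/91677 = (294²*291²)*(1/91677) = (86436*84681)*(1/91677) = 7319486916*(1/91677) = 2439828972/30559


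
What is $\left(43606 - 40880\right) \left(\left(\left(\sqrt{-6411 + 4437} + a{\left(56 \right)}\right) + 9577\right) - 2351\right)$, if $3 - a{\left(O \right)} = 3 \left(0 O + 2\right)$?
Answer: $19689898 + 2726 i \sqrt{1974} \approx 1.969 \cdot 10^{7} + 1.2112 \cdot 10^{5} i$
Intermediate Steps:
$a{\left(O \right)} = -3$ ($a{\left(O \right)} = 3 - 3 \left(0 O + 2\right) = 3 - 3 \left(0 + 2\right) = 3 - 3 \cdot 2 = 3 - 6 = -3$)
$\left(43606 - 40880\right) \left(\left(\left(\sqrt{-6411 + 4437} + a{\left(56 \right)}\right) + 9577\right) - 2351\right) = \left(43606 - 40880\right) \left(\left(\left(\sqrt{-6411 + 4437} - 3\right) + 9577\right) - 2351\right) = 2726 \left(\left(\left(\sqrt{-1974} - 3\right) + 9577\right) - 2351\right) = 2726 \left(\left(\left(i \sqrt{1974} - 3\right) + 9577\right) - 2351\right) = 2726 \left(\left(\left(-3 + i \sqrt{1974}\right) + 9577\right) - 2351\right) = 2726 \left(\left(9574 + i \sqrt{1974}\right) - 2351\right) = 2726 \left(7223 + i \sqrt{1974}\right) = 19689898 + 2726 i \sqrt{1974}$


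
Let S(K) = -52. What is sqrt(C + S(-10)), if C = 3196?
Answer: 2*sqrt(786) ≈ 56.071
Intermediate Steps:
sqrt(C + S(-10)) = sqrt(3196 - 52) = sqrt(3144) = 2*sqrt(786)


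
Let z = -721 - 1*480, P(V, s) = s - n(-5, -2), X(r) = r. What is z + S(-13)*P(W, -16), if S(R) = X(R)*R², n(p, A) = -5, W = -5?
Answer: 22966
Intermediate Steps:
P(V, s) = 5 + s (P(V, s) = s - 1*(-5) = s + 5 = 5 + s)
z = -1201 (z = -721 - 480 = -1201)
S(R) = R³ (S(R) = R*R² = R³)
z + S(-13)*P(W, -16) = -1201 + (-13)³*(5 - 16) = -1201 - 2197*(-11) = -1201 + 24167 = 22966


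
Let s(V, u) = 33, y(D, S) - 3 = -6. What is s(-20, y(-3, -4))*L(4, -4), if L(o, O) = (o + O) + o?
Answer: 132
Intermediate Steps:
y(D, S) = -3 (y(D, S) = 3 - 6 = -3)
L(o, O) = O + 2*o (L(o, O) = (O + o) + o = O + 2*o)
s(-20, y(-3, -4))*L(4, -4) = 33*(-4 + 2*4) = 33*(-4 + 8) = 33*4 = 132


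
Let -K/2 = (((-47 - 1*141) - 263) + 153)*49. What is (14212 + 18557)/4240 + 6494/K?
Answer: 246130109/30956240 ≈ 7.9509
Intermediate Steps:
K = 29204 (K = -2*(((-47 - 1*141) - 263) + 153)*49 = -2*(((-47 - 141) - 263) + 153)*49 = -2*((-188 - 263) + 153)*49 = -2*(-451 + 153)*49 = -(-596)*49 = -2*(-14602) = 29204)
(14212 + 18557)/4240 + 6494/K = (14212 + 18557)/4240 + 6494/29204 = 32769*(1/4240) + 6494*(1/29204) = 32769/4240 + 3247/14602 = 246130109/30956240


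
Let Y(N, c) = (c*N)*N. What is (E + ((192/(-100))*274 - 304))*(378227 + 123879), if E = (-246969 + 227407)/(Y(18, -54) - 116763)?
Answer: -1398693445730108/3356475 ≈ -4.1671e+8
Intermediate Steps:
Y(N, c) = c*N**2 (Y(N, c) = (N*c)*N = c*N**2)
E = 19562/134259 (E = (-246969 + 227407)/(-54*18**2 - 116763) = -19562/(-54*324 - 116763) = -19562/(-17496 - 116763) = -19562/(-134259) = -19562*(-1/134259) = 19562/134259 ≈ 0.14570)
(E + ((192/(-100))*274 - 304))*(378227 + 123879) = (19562/134259 + ((192/(-100))*274 - 304))*(378227 + 123879) = (19562/134259 + ((192*(-1/100))*274 - 304))*502106 = (19562/134259 + (-48/25*274 - 304))*502106 = (19562/134259 + (-13152/25 - 304))*502106 = (19562/134259 - 20752/25)*502106 = -2785653718/3356475*502106 = -1398693445730108/3356475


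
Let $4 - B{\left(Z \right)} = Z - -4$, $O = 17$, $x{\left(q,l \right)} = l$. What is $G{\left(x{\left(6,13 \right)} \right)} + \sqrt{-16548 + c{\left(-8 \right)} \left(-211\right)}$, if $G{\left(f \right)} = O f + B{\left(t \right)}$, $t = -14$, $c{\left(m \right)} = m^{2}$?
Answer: $235 + 2 i \sqrt{7513} \approx 235.0 + 173.36 i$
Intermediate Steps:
$B{\left(Z \right)} = - Z$ ($B{\left(Z \right)} = 4 - \left(Z - -4\right) = 4 - \left(Z + 4\right) = 4 - \left(4 + Z\right) = - Z$)
$G{\left(f \right)} = 14 + 17 f$ ($G{\left(f \right)} = 17 f - -14 = 17 f + 14 = 14 + 17 f$)
$G{\left(x{\left(6,13 \right)} \right)} + \sqrt{-16548 + c{\left(-8 \right)} \left(-211\right)} = \left(14 + 17 \cdot 13\right) + \sqrt{-16548 + \left(-8\right)^{2} \left(-211\right)} = \left(14 + 221\right) + \sqrt{-16548 + 64 \left(-211\right)} = 235 + \sqrt{-16548 - 13504} = 235 + \sqrt{-30052} = 235 + 2 i \sqrt{7513}$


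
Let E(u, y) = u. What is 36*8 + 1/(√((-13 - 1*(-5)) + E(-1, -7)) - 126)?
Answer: 508306/1765 - I/5295 ≈ 287.99 - 0.00018886*I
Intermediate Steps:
36*8 + 1/(√((-13 - 1*(-5)) + E(-1, -7)) - 126) = 36*8 + 1/(√((-13 - 1*(-5)) - 1) - 126) = 288 + 1/(√((-13 + 5) - 1) - 126) = 288 + 1/(√(-8 - 1) - 126) = 288 + 1/(√(-9) - 126) = 288 + 1/(3*I - 126) = 288 + 1/(-126 + 3*I) = 288 + (-126 - 3*I)/15885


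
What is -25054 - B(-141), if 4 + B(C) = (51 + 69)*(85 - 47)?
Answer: -29610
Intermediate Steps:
B(C) = 4556 (B(C) = -4 + (51 + 69)*(85 - 47) = -4 + 120*38 = -4 + 4560 = 4556)
-25054 - B(-141) = -25054 - 1*4556 = -25054 - 4556 = -29610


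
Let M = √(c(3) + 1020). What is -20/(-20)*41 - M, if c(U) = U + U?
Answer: 41 - 3*√114 ≈ 8.9688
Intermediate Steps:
c(U) = 2*U
M = 3*√114 (M = √(2*3 + 1020) = √(6 + 1020) = √1026 = 3*√114 ≈ 32.031)
-20/(-20)*41 - M = -20/(-20)*41 - 3*√114 = -20*(-1/20)*41 - 3*√114 = 1*41 - 3*√114 = 41 - 3*√114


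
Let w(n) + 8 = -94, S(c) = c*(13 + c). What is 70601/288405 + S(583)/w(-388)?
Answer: -982395169/288405 ≈ -3406.3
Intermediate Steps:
w(n) = -102 (w(n) = -8 - 94 = -102)
70601/288405 + S(583)/w(-388) = 70601/288405 + (583*(13 + 583))/(-102) = 70601*(1/288405) + (583*596)*(-1/102) = 4153/16965 + 347468*(-1/102) = 4153/16965 - 173734/51 = -982395169/288405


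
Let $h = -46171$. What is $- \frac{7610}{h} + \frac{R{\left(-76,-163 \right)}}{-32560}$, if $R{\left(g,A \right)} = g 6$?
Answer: $\frac{33604447}{187915970} \approx 0.17883$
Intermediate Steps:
$R{\left(g,A \right)} = 6 g$
$- \frac{7610}{h} + \frac{R{\left(-76,-163 \right)}}{-32560} = - \frac{7610}{-46171} + \frac{6 \left(-76\right)}{-32560} = \left(-7610\right) \left(- \frac{1}{46171}\right) - - \frac{57}{4070} = \frac{7610}{46171} + \frac{57}{4070} = \frac{33604447}{187915970}$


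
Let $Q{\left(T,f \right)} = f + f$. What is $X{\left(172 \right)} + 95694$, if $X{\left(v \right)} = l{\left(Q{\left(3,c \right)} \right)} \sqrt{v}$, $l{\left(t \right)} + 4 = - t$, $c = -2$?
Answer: $95694$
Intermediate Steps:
$Q{\left(T,f \right)} = 2 f$
$l{\left(t \right)} = -4 - t$
$X{\left(v \right)} = 0$ ($X{\left(v \right)} = \left(-4 - 2 \left(-2\right)\right) \sqrt{v} = \left(-4 - -4\right) \sqrt{v} = \left(-4 + 4\right) \sqrt{v} = 0 \sqrt{v} = 0$)
$X{\left(172 \right)} + 95694 = 0 + 95694 = 95694$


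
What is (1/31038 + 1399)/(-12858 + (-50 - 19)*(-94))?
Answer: -43422163/197774136 ≈ -0.21955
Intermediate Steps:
(1/31038 + 1399)/(-12858 + (-50 - 19)*(-94)) = (1/31038 + 1399)/(-12858 - 69*(-94)) = 43422163/(31038*(-12858 + 6486)) = (43422163/31038)/(-6372) = (43422163/31038)*(-1/6372) = -43422163/197774136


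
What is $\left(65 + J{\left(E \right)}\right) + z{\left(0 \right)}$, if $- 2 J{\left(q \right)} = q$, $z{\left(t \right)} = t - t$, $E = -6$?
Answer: $68$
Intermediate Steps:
$z{\left(t \right)} = 0$
$J{\left(q \right)} = - \frac{q}{2}$
$\left(65 + J{\left(E \right)}\right) + z{\left(0 \right)} = \left(65 - -3\right) + 0 = \left(65 + 3\right) + 0 = 68 + 0 = 68$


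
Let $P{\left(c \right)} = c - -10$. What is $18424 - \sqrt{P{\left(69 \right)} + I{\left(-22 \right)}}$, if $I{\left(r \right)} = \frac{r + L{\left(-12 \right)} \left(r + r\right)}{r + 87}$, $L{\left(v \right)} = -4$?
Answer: $18424 - \frac{\sqrt{343785}}{65} \approx 18415.0$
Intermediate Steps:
$P{\left(c \right)} = 10 + c$ ($P{\left(c \right)} = c + 10 = 10 + c$)
$I{\left(r \right)} = - \frac{7 r}{87 + r}$ ($I{\left(r \right)} = \frac{r - 4 \left(r + r\right)}{r + 87} = \frac{r - 4 \cdot 2 r}{87 + r} = \frac{r - 8 r}{87 + r} = \frac{\left(-7\right) r}{87 + r} = - \frac{7 r}{87 + r}$)
$18424 - \sqrt{P{\left(69 \right)} + I{\left(-22 \right)}} = 18424 - \sqrt{\left(10 + 69\right) - - \frac{154}{87 - 22}} = 18424 - \sqrt{79 - - \frac{154}{65}} = 18424 - \sqrt{79 - \left(-154\right) \frac{1}{65}} = 18424 - \sqrt{79 + \frac{154}{65}} = 18424 - \sqrt{\frac{5289}{65}} = 18424 - \frac{\sqrt{343785}}{65}$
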